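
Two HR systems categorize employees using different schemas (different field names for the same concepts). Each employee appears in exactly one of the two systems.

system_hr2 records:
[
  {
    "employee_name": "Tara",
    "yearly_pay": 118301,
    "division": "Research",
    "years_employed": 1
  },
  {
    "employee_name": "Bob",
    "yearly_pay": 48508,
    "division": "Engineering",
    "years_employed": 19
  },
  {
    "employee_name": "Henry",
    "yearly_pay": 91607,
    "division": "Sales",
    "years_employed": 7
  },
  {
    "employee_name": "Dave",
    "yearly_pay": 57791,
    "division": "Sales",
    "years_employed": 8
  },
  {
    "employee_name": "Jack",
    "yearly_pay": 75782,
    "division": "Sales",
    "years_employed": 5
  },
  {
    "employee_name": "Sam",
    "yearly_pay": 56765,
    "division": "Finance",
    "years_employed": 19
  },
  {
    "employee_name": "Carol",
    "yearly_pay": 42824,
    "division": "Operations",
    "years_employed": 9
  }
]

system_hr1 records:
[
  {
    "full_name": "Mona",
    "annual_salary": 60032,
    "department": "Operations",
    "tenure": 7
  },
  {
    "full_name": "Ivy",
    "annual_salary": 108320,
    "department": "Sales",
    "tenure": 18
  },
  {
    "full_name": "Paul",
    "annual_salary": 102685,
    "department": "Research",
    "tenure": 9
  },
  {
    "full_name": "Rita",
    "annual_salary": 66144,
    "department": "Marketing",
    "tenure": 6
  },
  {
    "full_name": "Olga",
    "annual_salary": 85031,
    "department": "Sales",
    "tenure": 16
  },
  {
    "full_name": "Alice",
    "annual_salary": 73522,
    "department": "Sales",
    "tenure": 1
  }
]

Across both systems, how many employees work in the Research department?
2

Schema mapping: "division" (system_hr2) = "department" (system_hr1) = department

Research employees in system_hr2: 1
Research employees in system_hr1: 1

Total in Research: 1 + 1 = 2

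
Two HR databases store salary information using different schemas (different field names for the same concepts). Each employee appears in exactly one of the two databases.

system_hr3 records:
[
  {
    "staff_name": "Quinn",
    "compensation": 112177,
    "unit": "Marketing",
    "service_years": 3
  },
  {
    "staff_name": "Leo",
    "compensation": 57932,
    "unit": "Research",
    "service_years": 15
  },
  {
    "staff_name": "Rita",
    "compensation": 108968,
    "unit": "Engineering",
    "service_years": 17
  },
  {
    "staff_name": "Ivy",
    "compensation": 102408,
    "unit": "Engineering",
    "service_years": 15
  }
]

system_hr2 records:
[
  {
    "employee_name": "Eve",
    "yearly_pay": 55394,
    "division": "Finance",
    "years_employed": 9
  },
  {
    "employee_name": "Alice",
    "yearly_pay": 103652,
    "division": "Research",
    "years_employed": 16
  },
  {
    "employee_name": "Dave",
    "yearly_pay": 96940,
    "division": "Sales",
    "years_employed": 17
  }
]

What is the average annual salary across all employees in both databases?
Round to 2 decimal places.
91067.29

Schema mapping: "compensation" (system_hr3) = "yearly_pay" (system_hr2) = annual salary

All salaries: [112177, 57932, 108968, 102408, 55394, 103652, 96940]
Sum: 637471
Count: 7
Average: 637471 / 7 = 91067.29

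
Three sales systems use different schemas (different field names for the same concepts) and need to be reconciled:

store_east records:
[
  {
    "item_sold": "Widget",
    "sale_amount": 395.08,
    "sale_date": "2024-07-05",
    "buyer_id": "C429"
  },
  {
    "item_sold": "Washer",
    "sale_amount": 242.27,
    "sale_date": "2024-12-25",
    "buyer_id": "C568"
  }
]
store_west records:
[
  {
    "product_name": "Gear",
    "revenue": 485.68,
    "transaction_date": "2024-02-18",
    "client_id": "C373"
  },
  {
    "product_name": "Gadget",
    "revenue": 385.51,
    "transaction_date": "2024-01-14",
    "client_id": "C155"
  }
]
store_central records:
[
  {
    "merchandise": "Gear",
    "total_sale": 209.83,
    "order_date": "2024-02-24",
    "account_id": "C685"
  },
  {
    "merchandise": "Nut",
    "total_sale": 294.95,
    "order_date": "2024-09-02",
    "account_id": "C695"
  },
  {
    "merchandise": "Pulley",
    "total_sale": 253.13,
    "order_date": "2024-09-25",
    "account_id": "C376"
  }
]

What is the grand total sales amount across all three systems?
2266.45

Schema reconciliation - all amount fields map to sale amount:

store_east (sale_amount): 637.35
store_west (revenue): 871.19
store_central (total_sale): 757.91

Grand total: 2266.45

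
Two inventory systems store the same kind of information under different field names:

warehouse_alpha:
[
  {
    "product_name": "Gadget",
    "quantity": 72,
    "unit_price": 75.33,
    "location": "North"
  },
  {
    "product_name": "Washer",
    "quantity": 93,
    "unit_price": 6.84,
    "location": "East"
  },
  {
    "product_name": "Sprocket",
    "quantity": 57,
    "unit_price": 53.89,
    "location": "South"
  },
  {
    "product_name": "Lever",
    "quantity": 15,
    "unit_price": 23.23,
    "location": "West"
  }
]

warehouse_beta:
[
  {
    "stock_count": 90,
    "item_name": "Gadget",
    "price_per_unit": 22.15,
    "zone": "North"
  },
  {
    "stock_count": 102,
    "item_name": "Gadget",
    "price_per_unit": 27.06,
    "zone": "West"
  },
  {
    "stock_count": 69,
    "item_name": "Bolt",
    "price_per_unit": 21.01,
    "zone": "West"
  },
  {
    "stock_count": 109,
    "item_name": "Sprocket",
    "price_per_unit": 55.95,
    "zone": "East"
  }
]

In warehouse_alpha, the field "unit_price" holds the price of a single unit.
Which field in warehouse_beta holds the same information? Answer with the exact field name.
price_per_unit

In warehouse_alpha, "unit_price" holds the price of a single unit.
The fields in warehouse_beta are: "stock_count", "item_name", "price_per_unit", "zone".
"price_per_unit" is the match: the name refers to the same concept and its values are decimal currency amounts (e.g. 22.15, 27.06).
The other fields ("stock_count", "item_name", "zone") hold different kinds of data.

So "unit_price" in warehouse_alpha corresponds to "price_per_unit" in warehouse_beta.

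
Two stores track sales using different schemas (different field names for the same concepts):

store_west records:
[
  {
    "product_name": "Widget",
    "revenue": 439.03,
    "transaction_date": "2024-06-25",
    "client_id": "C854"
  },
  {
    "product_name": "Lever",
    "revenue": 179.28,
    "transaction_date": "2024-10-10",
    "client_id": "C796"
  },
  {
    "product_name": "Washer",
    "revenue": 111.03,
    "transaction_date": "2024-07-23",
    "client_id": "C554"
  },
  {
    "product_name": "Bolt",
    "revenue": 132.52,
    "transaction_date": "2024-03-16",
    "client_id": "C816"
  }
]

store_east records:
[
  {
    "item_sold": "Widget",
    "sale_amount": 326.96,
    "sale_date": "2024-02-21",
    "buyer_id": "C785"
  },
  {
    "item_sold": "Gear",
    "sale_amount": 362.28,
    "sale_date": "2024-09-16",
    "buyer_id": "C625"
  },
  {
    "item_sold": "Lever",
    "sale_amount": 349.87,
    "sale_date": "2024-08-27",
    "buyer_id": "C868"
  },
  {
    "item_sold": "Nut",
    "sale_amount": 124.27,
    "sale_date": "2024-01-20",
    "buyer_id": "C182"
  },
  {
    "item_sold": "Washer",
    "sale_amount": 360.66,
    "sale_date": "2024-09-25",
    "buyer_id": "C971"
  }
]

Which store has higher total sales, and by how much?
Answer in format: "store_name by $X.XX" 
store_east by $662.18

Schema mapping: "revenue" (store_west) = "sale_amount" (store_east) = sale amount

Total for store_west: 861.86
Total for store_east: 1524.04

Difference: |861.86 - 1524.04| = 662.18
store_east has higher sales by $662.18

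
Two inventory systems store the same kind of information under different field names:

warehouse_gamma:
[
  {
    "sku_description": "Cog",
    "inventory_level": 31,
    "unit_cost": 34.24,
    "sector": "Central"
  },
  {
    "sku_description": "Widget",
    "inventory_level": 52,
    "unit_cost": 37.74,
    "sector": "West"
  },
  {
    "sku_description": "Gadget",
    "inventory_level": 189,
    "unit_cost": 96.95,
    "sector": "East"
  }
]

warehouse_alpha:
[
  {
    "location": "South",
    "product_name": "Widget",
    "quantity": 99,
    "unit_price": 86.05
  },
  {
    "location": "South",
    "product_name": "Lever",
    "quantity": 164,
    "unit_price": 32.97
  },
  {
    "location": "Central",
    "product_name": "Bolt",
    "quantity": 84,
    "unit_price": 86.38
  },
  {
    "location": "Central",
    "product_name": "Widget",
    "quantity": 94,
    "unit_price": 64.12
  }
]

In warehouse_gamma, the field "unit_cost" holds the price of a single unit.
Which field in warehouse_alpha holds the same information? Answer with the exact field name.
unit_price

In warehouse_gamma, "unit_cost" holds the price of a single unit.
The fields in warehouse_alpha are: "location", "product_name", "quantity", "unit_price".
"unit_price" is the match: the name refers to the same concept and its values are decimal currency amounts (e.g. 86.05, 32.97).
The other fields ("location", "product_name", "quantity") hold different kinds of data.

So "unit_cost" in warehouse_gamma corresponds to "unit_price" in warehouse_alpha.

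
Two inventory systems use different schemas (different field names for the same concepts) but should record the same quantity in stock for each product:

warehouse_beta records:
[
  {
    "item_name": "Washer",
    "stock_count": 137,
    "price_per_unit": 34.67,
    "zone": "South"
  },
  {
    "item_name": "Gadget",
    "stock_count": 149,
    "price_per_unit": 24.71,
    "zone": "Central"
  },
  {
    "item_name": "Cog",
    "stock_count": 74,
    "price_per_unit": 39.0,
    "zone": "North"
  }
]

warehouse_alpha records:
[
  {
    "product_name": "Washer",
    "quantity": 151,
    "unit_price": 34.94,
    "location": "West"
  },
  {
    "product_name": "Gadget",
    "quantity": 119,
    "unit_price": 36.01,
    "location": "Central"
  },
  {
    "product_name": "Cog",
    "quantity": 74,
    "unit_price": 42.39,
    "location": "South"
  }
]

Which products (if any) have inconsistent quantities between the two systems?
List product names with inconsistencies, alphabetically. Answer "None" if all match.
Gadget, Washer

Schema mappings:
- "item_name" (warehouse_beta) = "product_name" (warehouse_alpha) = product name
- "stock_count" (warehouse_beta) = "quantity" (warehouse_alpha) = quantity

Comparison:
  Washer: 137 vs 151 - MISMATCH
  Gadget: 149 vs 119 - MISMATCH
  Cog: 74 vs 74 - MATCH

Products with inconsistencies: Gadget, Washer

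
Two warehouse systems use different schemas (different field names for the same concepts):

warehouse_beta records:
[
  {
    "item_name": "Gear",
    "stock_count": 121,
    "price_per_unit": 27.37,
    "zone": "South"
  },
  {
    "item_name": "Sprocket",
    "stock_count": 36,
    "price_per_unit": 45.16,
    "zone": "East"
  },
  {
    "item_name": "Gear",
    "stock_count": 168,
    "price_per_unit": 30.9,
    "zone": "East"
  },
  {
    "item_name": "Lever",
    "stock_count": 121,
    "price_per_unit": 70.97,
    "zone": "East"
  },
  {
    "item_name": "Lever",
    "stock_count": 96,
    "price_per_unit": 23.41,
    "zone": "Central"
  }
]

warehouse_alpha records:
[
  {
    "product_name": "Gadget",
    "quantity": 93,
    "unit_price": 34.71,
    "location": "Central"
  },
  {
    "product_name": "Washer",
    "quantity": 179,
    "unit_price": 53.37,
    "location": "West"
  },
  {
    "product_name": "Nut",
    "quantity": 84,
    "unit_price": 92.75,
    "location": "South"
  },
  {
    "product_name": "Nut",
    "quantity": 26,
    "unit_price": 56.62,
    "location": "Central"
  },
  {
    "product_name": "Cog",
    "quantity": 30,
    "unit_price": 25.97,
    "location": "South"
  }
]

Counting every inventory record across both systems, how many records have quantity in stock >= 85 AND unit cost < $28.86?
2

Schema mappings:
- "stock_count" (warehouse_beta) = "quantity" (warehouse_alpha) = quantity
- "price_per_unit" (warehouse_beta) = "unit_price" (warehouse_alpha) = unit cost

Records meeting both conditions in warehouse_beta: 2
Records meeting both conditions in warehouse_alpha: 0

Total: 2 + 0 = 2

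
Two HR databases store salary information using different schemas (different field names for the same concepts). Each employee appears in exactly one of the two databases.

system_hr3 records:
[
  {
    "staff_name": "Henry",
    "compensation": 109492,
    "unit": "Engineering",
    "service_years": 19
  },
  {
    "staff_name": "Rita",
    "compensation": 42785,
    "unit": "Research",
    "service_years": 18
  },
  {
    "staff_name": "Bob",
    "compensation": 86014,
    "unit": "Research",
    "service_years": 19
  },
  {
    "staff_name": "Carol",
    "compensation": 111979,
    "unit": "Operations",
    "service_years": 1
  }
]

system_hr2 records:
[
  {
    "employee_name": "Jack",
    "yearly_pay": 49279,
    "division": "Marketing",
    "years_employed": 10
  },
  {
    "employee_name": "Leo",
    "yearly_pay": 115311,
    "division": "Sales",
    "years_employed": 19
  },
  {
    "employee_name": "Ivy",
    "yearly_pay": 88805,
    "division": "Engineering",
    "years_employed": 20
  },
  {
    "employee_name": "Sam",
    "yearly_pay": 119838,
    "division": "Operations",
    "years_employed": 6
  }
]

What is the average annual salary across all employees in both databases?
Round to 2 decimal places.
90437.88

Schema mapping: "compensation" (system_hr3) = "yearly_pay" (system_hr2) = annual salary

All salaries: [109492, 42785, 86014, 111979, 49279, 115311, 88805, 119838]
Sum: 723503
Count: 8
Average: 723503 / 8 = 90437.88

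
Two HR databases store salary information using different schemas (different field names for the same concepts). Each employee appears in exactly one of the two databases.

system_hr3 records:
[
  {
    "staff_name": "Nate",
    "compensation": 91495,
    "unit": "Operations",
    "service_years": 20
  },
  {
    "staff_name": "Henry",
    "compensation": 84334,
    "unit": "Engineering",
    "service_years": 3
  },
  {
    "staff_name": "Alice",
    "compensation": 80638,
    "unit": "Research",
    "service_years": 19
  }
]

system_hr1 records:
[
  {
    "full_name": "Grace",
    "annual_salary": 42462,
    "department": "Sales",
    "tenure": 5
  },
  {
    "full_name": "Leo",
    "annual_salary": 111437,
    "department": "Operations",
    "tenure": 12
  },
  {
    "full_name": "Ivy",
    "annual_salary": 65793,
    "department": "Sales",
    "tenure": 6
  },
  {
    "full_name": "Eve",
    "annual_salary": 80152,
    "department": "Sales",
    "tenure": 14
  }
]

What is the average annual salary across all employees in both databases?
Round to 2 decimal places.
79473.00

Schema mapping: "compensation" (system_hr3) = "annual_salary" (system_hr1) = annual salary

All salaries: [91495, 84334, 80638, 42462, 111437, 65793, 80152]
Sum: 556311
Count: 7
Average: 556311 / 7 = 79473.00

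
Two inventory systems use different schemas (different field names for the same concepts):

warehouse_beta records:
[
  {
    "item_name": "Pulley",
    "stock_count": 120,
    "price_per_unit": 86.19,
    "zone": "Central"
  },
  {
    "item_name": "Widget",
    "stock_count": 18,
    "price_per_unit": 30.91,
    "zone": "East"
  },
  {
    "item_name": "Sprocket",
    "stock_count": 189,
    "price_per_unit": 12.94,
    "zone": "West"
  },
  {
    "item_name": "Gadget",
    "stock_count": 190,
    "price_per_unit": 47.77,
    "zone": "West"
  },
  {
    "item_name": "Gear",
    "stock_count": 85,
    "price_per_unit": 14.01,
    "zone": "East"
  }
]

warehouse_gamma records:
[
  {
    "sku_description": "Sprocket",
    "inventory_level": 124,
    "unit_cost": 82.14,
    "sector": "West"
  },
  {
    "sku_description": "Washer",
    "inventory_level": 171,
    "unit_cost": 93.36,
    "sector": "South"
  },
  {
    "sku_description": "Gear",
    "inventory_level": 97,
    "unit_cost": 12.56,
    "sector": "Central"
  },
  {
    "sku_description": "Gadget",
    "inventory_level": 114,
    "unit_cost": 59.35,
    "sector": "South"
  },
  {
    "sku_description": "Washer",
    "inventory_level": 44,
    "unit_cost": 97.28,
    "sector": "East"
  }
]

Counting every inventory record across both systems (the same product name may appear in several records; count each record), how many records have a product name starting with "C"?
0

Schema mapping: "item_name" (warehouse_beta) = "sku_description" (warehouse_gamma) = product name

Records with product name starting with "C" in warehouse_beta: 0
Records with product name starting with "C" in warehouse_gamma: 0

Total: 0 + 0 = 0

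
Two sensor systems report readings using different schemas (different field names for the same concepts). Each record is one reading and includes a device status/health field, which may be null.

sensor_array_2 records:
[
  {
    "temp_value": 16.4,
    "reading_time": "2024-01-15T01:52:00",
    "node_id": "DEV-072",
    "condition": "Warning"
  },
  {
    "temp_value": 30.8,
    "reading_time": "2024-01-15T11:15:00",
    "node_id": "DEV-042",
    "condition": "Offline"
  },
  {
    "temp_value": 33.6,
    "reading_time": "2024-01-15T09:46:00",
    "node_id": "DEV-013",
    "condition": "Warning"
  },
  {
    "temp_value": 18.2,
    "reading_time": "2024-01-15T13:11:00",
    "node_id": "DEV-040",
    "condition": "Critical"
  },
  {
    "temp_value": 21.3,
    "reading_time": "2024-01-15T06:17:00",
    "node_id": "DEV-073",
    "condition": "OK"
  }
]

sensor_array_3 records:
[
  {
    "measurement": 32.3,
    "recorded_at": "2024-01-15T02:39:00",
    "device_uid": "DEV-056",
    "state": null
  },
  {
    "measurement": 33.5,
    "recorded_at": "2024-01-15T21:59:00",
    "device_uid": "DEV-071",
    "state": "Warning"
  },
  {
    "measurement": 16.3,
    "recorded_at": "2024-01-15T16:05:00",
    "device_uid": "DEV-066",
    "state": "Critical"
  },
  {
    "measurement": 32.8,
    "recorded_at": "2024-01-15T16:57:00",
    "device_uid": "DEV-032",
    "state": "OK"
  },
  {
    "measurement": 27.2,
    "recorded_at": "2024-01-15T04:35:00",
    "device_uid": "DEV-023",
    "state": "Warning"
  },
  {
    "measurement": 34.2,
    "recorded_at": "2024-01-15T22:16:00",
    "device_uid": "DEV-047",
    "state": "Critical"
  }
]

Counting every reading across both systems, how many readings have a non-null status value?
10

Schema mapping: "condition" (sensor_array_2) = "state" (sensor_array_3) = status

Non-null in sensor_array_2: 5
Non-null in sensor_array_3: 5

Total non-null: 5 + 5 = 10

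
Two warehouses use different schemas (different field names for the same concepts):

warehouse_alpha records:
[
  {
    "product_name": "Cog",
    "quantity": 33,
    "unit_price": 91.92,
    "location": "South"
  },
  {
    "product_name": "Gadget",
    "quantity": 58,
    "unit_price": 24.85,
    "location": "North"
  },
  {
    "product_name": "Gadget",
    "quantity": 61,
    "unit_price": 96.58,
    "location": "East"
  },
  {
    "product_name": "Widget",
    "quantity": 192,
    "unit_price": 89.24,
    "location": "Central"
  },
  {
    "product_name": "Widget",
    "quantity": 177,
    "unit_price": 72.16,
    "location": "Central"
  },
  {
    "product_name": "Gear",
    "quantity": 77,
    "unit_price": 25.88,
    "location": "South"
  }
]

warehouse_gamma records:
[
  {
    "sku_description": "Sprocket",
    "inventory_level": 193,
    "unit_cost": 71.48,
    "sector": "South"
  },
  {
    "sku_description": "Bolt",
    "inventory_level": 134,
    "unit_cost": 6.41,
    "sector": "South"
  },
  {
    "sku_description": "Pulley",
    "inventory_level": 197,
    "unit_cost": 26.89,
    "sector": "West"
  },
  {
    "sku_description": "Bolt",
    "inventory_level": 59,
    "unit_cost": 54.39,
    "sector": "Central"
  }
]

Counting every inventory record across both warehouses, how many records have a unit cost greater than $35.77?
6

Schema mapping: "unit_price" (warehouse_alpha) = "unit_cost" (warehouse_gamma) = unit cost

Records > $35.77 in warehouse_alpha: 4
Records > $35.77 in warehouse_gamma: 2

Total count: 4 + 2 = 6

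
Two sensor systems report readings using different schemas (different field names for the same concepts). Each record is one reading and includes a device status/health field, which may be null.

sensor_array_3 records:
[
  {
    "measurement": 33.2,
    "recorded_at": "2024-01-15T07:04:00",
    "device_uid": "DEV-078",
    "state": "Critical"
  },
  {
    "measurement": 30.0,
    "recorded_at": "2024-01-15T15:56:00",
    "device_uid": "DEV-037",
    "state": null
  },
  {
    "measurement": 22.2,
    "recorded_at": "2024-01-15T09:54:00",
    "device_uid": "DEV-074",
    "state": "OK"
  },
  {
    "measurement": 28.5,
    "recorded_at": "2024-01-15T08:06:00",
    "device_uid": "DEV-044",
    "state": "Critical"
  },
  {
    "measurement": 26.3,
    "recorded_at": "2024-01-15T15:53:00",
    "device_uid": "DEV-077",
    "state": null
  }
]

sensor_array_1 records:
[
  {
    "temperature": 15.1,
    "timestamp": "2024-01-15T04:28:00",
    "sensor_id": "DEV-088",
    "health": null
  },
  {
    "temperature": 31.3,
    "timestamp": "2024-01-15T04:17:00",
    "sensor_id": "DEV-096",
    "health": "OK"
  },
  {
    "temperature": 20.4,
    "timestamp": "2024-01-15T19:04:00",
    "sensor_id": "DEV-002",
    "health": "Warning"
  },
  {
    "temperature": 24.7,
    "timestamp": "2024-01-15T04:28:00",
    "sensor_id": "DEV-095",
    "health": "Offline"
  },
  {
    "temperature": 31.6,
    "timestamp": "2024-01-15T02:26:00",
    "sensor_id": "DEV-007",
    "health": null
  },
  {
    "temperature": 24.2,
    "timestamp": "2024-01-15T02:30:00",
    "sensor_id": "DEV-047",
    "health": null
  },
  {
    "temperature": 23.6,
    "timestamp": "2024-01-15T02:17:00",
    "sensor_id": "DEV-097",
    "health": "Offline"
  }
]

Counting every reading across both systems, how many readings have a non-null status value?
7

Schema mapping: "state" (sensor_array_3) = "health" (sensor_array_1) = status

Non-null in sensor_array_3: 3
Non-null in sensor_array_1: 4

Total non-null: 3 + 4 = 7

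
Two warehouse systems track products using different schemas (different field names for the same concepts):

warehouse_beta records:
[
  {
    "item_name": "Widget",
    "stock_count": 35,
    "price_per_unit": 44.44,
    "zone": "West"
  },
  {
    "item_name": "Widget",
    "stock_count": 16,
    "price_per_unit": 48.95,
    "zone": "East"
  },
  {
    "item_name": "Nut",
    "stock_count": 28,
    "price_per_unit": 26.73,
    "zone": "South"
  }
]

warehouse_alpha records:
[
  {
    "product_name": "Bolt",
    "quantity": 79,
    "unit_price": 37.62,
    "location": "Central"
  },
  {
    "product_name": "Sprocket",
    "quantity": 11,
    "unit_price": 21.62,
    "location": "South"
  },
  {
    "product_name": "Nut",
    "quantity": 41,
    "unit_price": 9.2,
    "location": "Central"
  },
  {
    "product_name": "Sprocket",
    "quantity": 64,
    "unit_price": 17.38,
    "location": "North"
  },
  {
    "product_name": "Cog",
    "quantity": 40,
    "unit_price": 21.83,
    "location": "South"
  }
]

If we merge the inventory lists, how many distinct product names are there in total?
5

Schema mapping: "item_name" (warehouse_beta) = "product_name" (warehouse_alpha) = product name

Products in warehouse_beta: ['Nut', 'Widget']
Products in warehouse_alpha: ['Bolt', 'Cog', 'Nut', 'Sprocket']

Union (unique products): ['Bolt', 'Cog', 'Nut', 'Sprocket', 'Widget']
Count: 5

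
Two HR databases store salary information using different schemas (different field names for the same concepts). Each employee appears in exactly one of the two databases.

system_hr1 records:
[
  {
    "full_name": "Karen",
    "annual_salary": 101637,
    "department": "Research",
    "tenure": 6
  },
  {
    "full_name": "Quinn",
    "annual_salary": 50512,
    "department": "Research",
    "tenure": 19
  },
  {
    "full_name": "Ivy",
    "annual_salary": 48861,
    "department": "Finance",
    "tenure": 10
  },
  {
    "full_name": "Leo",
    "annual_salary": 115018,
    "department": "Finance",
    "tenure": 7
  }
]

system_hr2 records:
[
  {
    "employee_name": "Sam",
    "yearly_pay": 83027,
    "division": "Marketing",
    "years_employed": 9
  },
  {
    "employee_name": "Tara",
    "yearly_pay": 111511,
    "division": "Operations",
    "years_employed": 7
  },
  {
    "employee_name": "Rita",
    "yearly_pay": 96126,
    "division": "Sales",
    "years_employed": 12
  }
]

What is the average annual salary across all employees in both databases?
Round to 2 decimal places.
86670.29

Schema mapping: "annual_salary" (system_hr1) = "yearly_pay" (system_hr2) = annual salary

All salaries: [101637, 50512, 48861, 115018, 83027, 111511, 96126]
Sum: 606692
Count: 7
Average: 606692 / 7 = 86670.29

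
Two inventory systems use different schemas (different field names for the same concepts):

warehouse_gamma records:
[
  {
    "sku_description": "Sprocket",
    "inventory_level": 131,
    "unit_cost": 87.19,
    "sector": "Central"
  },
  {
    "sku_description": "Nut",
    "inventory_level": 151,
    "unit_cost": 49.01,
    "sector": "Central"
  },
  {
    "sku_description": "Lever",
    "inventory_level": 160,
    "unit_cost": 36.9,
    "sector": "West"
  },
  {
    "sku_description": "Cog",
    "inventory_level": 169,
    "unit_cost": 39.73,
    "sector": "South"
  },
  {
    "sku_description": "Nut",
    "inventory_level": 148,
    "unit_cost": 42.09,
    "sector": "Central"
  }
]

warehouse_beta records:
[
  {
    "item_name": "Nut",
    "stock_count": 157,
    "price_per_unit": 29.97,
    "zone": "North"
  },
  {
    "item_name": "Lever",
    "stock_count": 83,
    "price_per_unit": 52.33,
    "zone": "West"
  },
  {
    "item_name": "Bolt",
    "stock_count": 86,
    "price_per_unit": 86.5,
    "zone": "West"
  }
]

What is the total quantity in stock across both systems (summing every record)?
1085

To reconcile these schemas, identify the field holding the quantity in stock in each system:
1. In warehouse_gamma it is "inventory_level"
2. In warehouse_beta it is "stock_count"

From warehouse_gamma: 131 + 151 + 160 + 169 + 148 = 759
From warehouse_beta: 157 + 83 + 86 = 326

Total: 759 + 326 = 1085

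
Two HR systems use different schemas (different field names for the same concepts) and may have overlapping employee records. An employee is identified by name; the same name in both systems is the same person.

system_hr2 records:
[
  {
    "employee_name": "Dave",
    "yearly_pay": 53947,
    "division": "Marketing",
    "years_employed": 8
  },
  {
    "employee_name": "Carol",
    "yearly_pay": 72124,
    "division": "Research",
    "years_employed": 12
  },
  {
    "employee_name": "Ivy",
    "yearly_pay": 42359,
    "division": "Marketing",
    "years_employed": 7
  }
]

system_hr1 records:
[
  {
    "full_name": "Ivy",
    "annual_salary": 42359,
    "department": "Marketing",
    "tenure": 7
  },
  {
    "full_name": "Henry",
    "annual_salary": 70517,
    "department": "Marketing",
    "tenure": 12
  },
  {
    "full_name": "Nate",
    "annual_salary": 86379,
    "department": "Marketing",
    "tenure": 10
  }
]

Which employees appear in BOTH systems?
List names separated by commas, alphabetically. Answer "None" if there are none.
Ivy

Schema mapping: "employee_name" (system_hr2) = "full_name" (system_hr1) = employee name

Names in system_hr2: ['Carol', 'Dave', 'Ivy']
Names in system_hr1: ['Henry', 'Ivy', 'Nate']

Intersection: ['Ivy']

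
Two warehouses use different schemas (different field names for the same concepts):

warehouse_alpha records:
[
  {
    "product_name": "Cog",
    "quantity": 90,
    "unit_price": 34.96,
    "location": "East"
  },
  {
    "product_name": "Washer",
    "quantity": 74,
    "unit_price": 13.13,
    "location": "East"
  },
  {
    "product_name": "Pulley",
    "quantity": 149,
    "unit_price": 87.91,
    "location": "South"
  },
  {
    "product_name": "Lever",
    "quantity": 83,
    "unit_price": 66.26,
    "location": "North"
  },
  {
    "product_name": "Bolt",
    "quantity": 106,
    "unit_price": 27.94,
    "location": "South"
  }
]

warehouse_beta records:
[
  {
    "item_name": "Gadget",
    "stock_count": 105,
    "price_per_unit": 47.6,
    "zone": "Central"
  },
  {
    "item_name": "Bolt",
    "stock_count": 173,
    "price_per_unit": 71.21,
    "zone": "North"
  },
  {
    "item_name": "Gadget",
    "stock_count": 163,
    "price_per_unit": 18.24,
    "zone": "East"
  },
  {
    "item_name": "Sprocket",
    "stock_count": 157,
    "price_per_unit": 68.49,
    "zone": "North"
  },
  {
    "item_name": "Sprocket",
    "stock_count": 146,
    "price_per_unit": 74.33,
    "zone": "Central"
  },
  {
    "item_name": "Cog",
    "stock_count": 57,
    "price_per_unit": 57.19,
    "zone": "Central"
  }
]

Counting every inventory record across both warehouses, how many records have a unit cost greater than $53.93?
6

Schema mapping: "unit_price" (warehouse_alpha) = "price_per_unit" (warehouse_beta) = unit cost

Records > $53.93 in warehouse_alpha: 2
Records > $53.93 in warehouse_beta: 4

Total count: 2 + 4 = 6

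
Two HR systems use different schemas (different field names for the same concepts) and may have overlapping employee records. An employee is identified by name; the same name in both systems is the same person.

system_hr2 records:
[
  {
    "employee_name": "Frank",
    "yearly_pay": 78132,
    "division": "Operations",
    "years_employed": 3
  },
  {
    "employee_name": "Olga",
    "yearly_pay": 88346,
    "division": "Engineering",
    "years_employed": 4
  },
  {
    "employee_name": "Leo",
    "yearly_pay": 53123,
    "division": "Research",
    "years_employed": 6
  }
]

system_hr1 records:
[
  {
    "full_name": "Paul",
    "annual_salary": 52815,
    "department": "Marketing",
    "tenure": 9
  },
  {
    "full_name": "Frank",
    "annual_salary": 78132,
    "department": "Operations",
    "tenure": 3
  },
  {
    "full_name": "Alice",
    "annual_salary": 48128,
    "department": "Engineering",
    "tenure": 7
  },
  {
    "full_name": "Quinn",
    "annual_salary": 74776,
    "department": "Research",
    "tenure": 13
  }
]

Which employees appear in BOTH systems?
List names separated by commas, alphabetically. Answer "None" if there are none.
Frank

Schema mapping: "employee_name" (system_hr2) = "full_name" (system_hr1) = employee name

Names in system_hr2: ['Frank', 'Leo', 'Olga']
Names in system_hr1: ['Alice', 'Frank', 'Paul', 'Quinn']

Intersection: ['Frank']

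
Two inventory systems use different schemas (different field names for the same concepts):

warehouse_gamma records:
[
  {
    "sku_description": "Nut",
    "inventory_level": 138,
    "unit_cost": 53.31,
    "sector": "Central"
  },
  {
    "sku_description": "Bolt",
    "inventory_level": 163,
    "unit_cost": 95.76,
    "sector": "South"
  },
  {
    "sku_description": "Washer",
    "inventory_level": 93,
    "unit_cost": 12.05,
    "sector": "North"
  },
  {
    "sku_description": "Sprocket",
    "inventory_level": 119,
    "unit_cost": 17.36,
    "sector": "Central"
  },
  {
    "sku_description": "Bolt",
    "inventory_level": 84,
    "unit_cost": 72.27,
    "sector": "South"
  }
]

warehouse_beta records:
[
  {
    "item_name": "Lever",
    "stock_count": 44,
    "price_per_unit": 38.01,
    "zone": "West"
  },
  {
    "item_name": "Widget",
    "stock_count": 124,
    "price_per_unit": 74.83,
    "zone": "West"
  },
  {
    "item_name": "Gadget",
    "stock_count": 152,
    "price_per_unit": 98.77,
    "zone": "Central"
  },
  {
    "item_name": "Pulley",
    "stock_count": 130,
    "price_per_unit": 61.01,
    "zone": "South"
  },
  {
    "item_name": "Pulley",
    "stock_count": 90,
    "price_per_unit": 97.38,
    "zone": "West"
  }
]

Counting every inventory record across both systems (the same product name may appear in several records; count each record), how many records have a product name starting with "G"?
1

Schema mapping: "sku_description" (warehouse_gamma) = "item_name" (warehouse_beta) = product name

Records with product name starting with "G" in warehouse_gamma: 0
Records with product name starting with "G" in warehouse_beta: 1

Total: 0 + 1 = 1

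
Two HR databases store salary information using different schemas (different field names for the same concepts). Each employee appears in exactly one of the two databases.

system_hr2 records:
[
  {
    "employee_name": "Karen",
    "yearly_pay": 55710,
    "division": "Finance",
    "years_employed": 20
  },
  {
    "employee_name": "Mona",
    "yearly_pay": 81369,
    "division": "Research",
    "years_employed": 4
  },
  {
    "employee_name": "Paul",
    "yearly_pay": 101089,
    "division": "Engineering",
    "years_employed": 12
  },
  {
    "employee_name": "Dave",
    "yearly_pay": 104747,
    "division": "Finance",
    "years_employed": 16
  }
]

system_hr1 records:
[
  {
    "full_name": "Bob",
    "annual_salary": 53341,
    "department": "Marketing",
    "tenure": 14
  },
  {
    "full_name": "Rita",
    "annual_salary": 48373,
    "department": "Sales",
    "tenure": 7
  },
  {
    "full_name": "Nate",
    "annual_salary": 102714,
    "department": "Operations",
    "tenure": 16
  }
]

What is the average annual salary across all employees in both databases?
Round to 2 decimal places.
78191.86

Schema mapping: "yearly_pay" (system_hr2) = "annual_salary" (system_hr1) = annual salary

All salaries: [55710, 81369, 101089, 104747, 53341, 48373, 102714]
Sum: 547343
Count: 7
Average: 547343 / 7 = 78191.86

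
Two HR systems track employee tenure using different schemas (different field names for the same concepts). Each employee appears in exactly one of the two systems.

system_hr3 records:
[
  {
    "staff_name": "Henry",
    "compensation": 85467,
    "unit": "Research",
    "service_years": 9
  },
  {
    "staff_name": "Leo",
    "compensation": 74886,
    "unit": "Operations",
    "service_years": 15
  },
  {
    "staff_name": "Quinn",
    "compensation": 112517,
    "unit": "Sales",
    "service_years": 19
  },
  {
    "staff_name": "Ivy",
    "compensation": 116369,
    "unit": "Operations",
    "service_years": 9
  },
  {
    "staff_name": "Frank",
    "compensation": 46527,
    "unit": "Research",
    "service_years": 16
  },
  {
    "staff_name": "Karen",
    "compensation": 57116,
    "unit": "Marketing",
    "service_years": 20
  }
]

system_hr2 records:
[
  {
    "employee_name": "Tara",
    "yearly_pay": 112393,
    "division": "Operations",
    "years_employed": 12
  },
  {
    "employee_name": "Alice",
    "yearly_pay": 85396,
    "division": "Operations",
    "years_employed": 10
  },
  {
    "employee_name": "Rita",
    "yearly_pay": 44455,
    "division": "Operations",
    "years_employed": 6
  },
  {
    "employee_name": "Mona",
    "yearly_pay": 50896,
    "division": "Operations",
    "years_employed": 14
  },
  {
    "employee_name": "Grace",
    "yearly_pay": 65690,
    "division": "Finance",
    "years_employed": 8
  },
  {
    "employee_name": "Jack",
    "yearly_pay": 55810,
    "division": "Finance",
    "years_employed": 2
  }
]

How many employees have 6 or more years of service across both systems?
11

Reconcile schemas: "service_years" (system_hr3) = "years_employed" (system_hr2) = years of service

From system_hr3: 6 employees with >= 6 years
From system_hr2: 5 employees with >= 6 years

Total: 6 + 5 = 11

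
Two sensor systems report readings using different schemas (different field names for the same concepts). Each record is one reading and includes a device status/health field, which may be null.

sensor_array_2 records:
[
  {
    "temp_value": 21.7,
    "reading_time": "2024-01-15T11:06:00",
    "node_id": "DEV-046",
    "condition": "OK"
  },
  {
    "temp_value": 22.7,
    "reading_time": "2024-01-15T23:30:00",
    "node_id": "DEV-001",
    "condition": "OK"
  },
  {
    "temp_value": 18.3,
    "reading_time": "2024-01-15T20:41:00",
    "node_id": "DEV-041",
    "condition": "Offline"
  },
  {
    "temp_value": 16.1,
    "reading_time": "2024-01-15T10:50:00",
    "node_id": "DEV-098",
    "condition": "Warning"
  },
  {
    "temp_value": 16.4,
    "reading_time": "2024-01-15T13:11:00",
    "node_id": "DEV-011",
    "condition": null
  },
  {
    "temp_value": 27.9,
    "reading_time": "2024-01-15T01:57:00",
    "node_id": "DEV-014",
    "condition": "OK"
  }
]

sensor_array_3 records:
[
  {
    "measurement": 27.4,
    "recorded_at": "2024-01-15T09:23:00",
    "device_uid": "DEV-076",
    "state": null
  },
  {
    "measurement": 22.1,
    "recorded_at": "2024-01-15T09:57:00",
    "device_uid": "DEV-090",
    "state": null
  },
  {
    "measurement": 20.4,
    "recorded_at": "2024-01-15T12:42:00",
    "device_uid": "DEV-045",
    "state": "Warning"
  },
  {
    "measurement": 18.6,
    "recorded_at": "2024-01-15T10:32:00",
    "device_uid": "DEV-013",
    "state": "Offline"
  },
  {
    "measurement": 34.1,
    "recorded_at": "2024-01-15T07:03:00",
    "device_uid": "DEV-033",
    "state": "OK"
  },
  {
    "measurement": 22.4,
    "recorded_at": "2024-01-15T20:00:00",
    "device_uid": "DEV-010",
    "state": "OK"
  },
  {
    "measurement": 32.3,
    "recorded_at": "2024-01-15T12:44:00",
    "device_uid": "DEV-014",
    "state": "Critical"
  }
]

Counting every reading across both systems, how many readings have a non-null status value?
10

Schema mapping: "condition" (sensor_array_2) = "state" (sensor_array_3) = status

Non-null in sensor_array_2: 5
Non-null in sensor_array_3: 5

Total non-null: 5 + 5 = 10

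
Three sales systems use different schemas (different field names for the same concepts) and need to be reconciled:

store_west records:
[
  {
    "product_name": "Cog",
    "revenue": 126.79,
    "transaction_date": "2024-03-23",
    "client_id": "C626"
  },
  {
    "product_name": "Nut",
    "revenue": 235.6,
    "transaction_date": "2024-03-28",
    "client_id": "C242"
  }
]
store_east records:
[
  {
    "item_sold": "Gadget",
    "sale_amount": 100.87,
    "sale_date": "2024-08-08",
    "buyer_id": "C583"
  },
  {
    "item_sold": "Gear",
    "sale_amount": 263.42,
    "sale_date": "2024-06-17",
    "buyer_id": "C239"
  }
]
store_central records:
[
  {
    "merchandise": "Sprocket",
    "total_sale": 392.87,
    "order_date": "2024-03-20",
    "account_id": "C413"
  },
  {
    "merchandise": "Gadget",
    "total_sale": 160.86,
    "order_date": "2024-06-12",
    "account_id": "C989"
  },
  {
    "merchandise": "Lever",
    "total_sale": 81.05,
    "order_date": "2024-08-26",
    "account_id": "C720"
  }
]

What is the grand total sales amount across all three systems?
1361.46

Schema reconciliation - all amount fields map to sale amount:

store_west (revenue): 362.39
store_east (sale_amount): 364.29
store_central (total_sale): 634.78

Grand total: 1361.46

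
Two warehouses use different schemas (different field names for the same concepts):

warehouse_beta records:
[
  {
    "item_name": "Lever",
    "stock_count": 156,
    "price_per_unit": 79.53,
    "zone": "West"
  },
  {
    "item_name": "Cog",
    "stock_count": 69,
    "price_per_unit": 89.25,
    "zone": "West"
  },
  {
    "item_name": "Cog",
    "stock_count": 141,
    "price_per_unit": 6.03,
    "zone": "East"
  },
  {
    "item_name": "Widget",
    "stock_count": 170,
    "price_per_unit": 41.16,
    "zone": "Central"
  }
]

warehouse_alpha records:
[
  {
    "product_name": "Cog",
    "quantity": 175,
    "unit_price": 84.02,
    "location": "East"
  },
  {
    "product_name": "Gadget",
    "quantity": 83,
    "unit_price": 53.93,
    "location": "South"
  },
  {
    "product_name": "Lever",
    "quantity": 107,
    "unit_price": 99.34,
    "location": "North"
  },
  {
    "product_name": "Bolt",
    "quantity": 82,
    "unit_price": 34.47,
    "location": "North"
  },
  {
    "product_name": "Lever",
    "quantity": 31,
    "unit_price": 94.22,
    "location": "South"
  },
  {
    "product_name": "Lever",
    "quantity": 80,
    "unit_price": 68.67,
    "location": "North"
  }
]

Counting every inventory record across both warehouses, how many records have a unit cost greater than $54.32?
6

Schema mapping: "price_per_unit" (warehouse_beta) = "unit_price" (warehouse_alpha) = unit cost

Records > $54.32 in warehouse_beta: 2
Records > $54.32 in warehouse_alpha: 4

Total count: 2 + 4 = 6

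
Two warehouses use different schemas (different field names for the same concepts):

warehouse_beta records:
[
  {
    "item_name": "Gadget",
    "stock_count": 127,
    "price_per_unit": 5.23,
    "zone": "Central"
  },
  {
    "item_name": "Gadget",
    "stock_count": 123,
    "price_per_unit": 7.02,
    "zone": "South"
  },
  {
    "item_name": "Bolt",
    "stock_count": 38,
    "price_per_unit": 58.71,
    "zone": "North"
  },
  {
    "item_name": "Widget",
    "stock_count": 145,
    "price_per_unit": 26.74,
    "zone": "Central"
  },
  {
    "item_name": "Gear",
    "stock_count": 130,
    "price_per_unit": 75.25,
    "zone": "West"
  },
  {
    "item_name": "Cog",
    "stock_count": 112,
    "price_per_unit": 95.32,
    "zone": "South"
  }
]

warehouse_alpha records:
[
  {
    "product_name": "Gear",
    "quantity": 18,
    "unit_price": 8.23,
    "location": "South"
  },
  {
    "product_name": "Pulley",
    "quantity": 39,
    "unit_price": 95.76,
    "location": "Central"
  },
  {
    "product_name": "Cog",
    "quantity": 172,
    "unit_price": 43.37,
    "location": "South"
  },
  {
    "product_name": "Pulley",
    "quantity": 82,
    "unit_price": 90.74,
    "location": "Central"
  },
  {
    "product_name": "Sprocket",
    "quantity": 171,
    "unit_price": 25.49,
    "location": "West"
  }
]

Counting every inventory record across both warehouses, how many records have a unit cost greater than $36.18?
6

Schema mapping: "price_per_unit" (warehouse_beta) = "unit_price" (warehouse_alpha) = unit cost

Records > $36.18 in warehouse_beta: 3
Records > $36.18 in warehouse_alpha: 3

Total count: 3 + 3 = 6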